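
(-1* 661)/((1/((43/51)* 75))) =-710575/17 = -41798.53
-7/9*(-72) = 56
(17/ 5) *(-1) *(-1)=17/5 = 3.40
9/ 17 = 0.53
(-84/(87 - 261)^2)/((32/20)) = -35/20184 = 0.00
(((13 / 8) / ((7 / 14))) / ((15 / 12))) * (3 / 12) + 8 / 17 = 381/340 = 1.12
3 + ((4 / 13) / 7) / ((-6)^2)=2458/819 = 3.00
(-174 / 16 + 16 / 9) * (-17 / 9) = 11135/648 = 17.18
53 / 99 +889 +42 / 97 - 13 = 8421527/9603 = 876.97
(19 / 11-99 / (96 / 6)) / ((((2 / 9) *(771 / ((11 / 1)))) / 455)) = -1071525/8224 = -130.29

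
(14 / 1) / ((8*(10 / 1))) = 7/40 = 0.18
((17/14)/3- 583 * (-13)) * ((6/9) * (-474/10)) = -239509.19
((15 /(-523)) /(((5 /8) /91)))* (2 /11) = -4368/5753 = -0.76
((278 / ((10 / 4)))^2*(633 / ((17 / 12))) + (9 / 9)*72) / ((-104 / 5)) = -293528457/1105 = -265636.61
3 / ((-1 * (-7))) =3/7 = 0.43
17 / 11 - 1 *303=-3316/11 = -301.45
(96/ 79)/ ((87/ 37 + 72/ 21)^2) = 2146592/59013237 = 0.04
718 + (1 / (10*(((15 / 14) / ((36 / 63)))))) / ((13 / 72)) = 233446/325 = 718.30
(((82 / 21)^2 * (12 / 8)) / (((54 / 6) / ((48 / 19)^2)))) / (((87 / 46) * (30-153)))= -965632/13850487 = -0.07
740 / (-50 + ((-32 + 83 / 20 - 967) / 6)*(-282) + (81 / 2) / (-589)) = 8717200/550218841 = 0.02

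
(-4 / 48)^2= 0.01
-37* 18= -666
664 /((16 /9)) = 747/2 = 373.50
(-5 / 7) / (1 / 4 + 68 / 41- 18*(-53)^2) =164/11608597 = 0.00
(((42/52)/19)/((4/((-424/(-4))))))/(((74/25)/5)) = 139125/73112 = 1.90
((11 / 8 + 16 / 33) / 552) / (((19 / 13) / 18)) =6383/153824 = 0.04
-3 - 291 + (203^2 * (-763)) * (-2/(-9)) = -6987508.89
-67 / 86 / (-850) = 67/73100 = 0.00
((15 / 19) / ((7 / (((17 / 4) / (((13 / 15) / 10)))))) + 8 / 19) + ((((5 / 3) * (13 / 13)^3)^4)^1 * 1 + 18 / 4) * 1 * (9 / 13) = 224218/15561 = 14.41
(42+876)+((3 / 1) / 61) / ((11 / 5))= 615993/671 = 918.02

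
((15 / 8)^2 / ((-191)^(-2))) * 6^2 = 73874025/16 = 4617126.56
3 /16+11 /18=115/144 = 0.80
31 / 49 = 0.63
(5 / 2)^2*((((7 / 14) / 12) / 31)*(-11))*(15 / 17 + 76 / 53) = -573925/2681376 = -0.21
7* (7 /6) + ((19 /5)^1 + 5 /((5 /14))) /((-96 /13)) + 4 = 1561/160 = 9.76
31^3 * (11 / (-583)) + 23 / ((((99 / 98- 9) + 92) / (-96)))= -256737655/436349 = -588.38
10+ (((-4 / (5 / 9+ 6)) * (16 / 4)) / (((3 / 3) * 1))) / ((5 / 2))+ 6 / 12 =5619/590 = 9.52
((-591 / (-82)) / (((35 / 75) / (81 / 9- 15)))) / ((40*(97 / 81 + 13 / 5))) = -2154195/3531248 = -0.61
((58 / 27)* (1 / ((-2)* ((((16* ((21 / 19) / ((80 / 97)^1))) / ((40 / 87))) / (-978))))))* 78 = 32208800/18333 = 1756.88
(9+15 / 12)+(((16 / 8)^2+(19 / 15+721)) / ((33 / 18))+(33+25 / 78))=3772763/8580 = 439.72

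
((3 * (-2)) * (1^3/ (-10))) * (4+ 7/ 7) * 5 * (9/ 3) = 45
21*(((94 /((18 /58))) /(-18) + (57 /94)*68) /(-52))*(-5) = 3252095/65988 = 49.28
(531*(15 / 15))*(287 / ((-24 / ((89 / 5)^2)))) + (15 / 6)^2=-402377629/200 = -2011888.14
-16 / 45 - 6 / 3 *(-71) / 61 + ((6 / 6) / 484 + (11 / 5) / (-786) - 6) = -140224435/34808796 = -4.03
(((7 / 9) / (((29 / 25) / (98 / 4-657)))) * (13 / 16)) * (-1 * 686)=987111125/4176 = 236377.19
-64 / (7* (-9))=64/63 = 1.02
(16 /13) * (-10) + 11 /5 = -657/65 = -10.11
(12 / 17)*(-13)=-156/17 = -9.18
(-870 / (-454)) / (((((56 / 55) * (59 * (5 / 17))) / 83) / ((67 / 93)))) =150786515/23250248 = 6.49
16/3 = 5.33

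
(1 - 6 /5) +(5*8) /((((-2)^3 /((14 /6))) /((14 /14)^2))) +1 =-163/15 = -10.87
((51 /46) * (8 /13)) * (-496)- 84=-126300/299 = -422.41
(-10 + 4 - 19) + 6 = -19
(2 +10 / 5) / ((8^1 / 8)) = 4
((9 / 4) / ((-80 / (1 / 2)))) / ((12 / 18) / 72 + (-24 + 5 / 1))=243/328160 = 0.00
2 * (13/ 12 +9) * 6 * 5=605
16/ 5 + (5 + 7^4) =12046/5 = 2409.20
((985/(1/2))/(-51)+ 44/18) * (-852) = 1572224/51 = 30827.92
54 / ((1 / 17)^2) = 15606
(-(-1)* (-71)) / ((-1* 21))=71/21 = 3.38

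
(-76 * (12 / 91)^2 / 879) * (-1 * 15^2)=0.34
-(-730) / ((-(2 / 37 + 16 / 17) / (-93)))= 21351405/313 = 68215.35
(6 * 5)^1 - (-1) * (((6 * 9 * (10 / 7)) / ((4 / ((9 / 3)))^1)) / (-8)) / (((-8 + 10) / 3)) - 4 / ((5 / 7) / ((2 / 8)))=9941/560 = 17.75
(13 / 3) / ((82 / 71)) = 923/246 = 3.75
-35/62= -0.56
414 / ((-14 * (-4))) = 207/28 = 7.39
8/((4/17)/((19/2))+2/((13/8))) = 4199/659 = 6.37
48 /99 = 16/33 = 0.48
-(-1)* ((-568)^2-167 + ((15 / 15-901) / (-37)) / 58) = 345996811/1073 = 322457.42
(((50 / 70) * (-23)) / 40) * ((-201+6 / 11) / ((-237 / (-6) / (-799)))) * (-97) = 561509235/3476 = 161538.91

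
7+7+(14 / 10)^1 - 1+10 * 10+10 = 622/5 = 124.40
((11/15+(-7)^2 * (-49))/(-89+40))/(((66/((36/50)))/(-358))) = -12889432/67375 = -191.31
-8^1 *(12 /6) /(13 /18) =-288/13 = -22.15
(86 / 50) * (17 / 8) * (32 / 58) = 1462/725 = 2.02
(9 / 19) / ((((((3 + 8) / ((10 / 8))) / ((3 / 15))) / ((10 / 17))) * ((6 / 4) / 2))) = 30/3553 = 0.01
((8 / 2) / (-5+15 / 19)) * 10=-19/2 = -9.50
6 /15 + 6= 32/5 = 6.40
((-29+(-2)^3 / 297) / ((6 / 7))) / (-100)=0.34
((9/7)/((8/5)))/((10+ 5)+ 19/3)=135/3584 = 0.04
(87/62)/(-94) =-87/5828 = -0.01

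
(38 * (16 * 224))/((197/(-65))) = -8852480/197 = -44936.45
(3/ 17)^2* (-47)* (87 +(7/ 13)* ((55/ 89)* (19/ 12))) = -171346443/1337492 = -128.11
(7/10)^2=49/100 = 0.49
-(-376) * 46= 17296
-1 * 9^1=-9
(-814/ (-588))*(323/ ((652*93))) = 131461/17826984 = 0.01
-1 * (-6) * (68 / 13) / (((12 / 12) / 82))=33456/13 = 2573.54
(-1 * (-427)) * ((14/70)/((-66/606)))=-43127/55 = -784.13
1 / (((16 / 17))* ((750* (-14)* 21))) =-17/3528000 = 0.00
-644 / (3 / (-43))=27692/3 = 9230.67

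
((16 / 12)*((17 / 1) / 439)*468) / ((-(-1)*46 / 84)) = 44.13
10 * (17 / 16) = 85/8 = 10.62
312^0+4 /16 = 5/4 = 1.25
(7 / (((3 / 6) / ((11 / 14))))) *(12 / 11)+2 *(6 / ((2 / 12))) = 84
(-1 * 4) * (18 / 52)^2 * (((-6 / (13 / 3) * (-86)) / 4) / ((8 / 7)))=-219429/17576 = -12.48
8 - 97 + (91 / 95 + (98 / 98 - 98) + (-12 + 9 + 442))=24126/95 = 253.96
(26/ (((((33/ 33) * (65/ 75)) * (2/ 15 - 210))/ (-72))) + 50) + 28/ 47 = 2252186/36989 = 60.89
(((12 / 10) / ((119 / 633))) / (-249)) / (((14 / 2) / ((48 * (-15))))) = 182304/69139 = 2.64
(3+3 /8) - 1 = 19/8 = 2.38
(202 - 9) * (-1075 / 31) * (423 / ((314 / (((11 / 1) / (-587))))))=965381175/5713858 = 168.95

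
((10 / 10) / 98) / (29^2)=1/82418 = 0.00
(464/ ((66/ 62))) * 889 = 12787376/33 = 387496.24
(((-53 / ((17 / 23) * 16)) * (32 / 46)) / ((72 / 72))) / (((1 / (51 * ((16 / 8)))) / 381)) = -121158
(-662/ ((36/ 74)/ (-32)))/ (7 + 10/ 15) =391904/69 = 5679.77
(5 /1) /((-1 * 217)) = -5/217 = -0.02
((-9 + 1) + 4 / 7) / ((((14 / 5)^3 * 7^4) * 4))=-1625/46118408 = 0.00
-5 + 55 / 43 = -160/43 = -3.72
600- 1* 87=513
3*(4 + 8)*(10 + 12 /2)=576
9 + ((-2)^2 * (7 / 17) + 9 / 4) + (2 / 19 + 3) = 20675/1292 = 16.00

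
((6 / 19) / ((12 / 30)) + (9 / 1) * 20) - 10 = 3245/19 = 170.79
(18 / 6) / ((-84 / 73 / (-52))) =949/7 = 135.57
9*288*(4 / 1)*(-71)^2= 52265088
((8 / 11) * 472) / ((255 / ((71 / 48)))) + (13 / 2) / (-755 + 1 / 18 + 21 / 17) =1.98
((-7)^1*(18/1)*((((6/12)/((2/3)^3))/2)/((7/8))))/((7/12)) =-1458/7 = -208.29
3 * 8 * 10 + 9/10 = 2409/10 = 240.90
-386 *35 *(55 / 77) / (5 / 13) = -25090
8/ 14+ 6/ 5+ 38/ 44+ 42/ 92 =27376/8855 = 3.09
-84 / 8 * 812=-8526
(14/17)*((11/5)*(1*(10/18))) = 154/153 = 1.01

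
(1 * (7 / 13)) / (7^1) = 0.08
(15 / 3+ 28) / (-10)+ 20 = 167/10 = 16.70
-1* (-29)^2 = -841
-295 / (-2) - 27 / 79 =23251/158 = 147.16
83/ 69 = 1.20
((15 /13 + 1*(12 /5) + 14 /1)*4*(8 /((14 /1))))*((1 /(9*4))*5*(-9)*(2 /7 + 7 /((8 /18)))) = -73187/91 = -804.25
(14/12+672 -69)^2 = 13140625/36 = 365017.36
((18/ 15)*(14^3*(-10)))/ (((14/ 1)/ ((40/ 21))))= -4480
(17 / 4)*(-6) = -51/2 = -25.50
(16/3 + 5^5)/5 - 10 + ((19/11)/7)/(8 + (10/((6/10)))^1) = 616.08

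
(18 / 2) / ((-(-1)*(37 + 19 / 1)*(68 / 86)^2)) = 16641/64736 = 0.26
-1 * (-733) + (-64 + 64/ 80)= 3349/5 = 669.80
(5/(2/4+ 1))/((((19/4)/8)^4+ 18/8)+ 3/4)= 10485760/9828147 = 1.07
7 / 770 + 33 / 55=0.61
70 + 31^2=1031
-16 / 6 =-8/3 = -2.67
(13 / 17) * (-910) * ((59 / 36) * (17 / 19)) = -348985/342 = -1020.42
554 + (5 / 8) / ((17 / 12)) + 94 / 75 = 1417021/2550 = 555.69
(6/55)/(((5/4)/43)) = 1032/275 = 3.75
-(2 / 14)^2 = -1/49 = -0.02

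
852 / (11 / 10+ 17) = 8520/181 = 47.07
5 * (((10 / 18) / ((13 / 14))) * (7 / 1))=2450/117 = 20.94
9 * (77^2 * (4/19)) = 213444/19 = 11233.89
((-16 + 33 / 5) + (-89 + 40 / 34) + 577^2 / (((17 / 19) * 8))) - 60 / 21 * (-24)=221261401/4760 = 46483.49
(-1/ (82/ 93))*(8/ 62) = -0.15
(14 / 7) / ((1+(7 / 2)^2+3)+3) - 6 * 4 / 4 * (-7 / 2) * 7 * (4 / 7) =6476/77 = 84.10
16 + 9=25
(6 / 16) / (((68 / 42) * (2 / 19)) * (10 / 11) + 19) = 13167/672568 = 0.02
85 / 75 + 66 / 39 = 551/195 = 2.83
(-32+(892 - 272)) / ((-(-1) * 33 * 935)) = 196/10285 = 0.02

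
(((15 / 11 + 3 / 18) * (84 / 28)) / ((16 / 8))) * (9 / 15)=303/220 = 1.38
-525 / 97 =-5.41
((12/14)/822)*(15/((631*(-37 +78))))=15/24810289 = 0.00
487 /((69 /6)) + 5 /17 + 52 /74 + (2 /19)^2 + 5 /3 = 705400100/15667761 = 45.02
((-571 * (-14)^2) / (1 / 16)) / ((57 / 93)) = -55510336/19 = -2921596.63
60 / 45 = 4/3 = 1.33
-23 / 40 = -0.58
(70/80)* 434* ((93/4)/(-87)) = -47089/464 = -101.48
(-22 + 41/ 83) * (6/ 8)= -16.13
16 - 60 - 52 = -96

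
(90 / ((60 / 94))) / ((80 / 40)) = 141/2 = 70.50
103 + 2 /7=723/7 = 103.29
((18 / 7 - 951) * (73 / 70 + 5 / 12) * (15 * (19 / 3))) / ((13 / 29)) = -747469519/2548 = -293355.38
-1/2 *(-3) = 3/2 = 1.50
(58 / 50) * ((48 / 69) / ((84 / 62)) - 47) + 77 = 278638/12075 = 23.08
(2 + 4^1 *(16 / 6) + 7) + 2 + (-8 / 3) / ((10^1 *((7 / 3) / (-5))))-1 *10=257/21 = 12.24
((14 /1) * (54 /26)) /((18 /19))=30.69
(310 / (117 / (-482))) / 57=-149420/6669 = -22.41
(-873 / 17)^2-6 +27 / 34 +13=1528763/578 = 2644.92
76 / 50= 1.52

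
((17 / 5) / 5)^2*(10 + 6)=7.40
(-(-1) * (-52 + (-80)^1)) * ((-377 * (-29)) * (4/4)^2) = -1443156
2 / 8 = 1/4 = 0.25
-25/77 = -0.32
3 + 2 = 5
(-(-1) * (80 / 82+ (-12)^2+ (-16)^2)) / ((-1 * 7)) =-16440/287 = -57.28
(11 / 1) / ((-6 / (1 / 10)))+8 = 469/60 = 7.82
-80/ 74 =-40/37 = -1.08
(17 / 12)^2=289/144 = 2.01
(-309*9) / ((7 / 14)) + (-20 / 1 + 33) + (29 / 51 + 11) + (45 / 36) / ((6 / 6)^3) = -1129381/204 = -5536.18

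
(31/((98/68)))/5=1054/245 = 4.30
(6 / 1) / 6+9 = 10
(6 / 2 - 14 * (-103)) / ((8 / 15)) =21675/8 = 2709.38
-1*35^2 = -1225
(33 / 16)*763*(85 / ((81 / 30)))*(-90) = -17835125/4 = -4458781.25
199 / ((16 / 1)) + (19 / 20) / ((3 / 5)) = 673/48 = 14.02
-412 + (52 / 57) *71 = -19792/57 = -347.23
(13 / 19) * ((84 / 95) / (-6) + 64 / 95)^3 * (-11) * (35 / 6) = -2502500/390963 = -6.40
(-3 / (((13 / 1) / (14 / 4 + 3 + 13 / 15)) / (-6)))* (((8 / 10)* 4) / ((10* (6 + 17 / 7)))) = 2856/7375 = 0.39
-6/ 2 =-3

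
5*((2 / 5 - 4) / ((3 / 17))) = -102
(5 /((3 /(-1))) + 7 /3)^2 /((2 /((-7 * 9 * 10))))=-140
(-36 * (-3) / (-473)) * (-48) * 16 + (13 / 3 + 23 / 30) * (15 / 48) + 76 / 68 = 45819211/257312 = 178.07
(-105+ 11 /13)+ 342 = 3092/13 = 237.85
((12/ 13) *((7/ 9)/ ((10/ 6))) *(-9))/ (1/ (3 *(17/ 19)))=-12852/1235 = -10.41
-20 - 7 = -27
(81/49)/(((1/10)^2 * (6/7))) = 1350/7 = 192.86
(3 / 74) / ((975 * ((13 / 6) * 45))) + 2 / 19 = 4689769/44552625 = 0.11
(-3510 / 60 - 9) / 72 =-15/16 = -0.94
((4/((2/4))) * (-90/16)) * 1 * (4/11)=-180/11 = -16.36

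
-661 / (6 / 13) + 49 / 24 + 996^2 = 7924687/8 = 990585.88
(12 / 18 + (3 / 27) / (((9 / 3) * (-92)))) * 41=67855/2484 = 27.32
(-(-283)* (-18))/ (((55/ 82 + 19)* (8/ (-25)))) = 2610675/3226 = 809.26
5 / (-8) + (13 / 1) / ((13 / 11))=83/8 = 10.38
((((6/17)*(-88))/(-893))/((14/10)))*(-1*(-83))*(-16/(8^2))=-54780/106267 = -0.52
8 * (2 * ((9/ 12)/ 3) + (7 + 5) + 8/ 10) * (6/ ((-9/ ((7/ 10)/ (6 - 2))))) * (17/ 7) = -30.15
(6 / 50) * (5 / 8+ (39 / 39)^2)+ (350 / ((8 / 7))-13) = 58689/200 = 293.44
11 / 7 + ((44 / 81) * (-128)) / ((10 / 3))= -18227/945 = -19.29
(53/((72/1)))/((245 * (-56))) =-53/987840 = 0.00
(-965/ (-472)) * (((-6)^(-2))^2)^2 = 965/792778752 = 0.00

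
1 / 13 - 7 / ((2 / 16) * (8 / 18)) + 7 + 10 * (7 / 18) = -13459/117 = -115.03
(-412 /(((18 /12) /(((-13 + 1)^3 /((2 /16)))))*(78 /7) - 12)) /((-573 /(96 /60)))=-11812864/123230335 = -0.10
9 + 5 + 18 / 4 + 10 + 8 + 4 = 81/2 = 40.50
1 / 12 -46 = -45.92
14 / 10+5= 32/5 = 6.40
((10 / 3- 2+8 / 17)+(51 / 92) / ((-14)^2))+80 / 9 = 29508155/2758896 = 10.70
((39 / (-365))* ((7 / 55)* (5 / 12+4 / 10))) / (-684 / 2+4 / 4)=4459/136911500 = 0.00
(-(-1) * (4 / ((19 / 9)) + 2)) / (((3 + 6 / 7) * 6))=259/1539 = 0.17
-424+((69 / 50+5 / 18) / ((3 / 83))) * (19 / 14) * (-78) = -8314673/1575 = -5279.16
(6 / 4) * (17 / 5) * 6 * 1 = 153/5 = 30.60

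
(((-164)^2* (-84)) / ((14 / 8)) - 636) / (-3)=430548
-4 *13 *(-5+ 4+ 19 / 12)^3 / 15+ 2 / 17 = -62843/110160 = -0.57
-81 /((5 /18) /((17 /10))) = -495.72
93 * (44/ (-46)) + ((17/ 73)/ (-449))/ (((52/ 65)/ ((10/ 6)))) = -804750679/9046452 = -88.96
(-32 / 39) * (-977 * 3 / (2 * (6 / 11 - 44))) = -85976/3107 = -27.67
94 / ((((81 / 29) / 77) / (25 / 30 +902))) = 2339586.70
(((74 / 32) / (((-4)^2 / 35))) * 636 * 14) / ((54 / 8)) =480445/72 = 6672.85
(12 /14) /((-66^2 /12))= -2/847 = 0.00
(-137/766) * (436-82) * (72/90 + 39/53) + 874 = 78837287/101495 = 776.76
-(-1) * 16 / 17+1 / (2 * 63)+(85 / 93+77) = 5236667/66402 = 78.86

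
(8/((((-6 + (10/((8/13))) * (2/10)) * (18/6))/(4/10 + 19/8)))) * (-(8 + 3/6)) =1258/55 = 22.87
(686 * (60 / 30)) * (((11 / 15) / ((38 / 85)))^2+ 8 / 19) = 13871263/3249 = 4269.39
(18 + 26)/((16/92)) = 253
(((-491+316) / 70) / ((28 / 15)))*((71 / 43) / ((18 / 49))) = -6.02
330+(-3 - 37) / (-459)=151510/459 = 330.09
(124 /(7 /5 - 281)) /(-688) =155/240456 = 0.00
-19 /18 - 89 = -1621/18 = -90.06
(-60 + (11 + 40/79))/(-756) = 1277/19908 = 0.06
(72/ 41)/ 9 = 8/41 = 0.20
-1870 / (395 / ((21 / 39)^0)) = -374/79 = -4.73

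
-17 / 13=-1.31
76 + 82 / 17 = 1374/17 = 80.82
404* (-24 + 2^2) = -8080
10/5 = 2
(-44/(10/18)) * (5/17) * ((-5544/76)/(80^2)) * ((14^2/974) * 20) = 3361743/3146020 = 1.07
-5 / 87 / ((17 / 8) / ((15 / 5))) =-40/493 = -0.08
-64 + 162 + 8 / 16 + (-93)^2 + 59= 17613/2 = 8806.50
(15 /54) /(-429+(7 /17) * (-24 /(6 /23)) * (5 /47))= -3995/6227838 = 0.00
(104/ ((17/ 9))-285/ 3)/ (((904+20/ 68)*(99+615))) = -97/1568046 = 0.00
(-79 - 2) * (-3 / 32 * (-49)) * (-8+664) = -488187/2 = -244093.50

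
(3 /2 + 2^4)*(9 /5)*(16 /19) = 504/19 = 26.53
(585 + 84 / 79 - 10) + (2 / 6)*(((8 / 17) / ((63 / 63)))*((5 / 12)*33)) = 2329649/4029 = 578.22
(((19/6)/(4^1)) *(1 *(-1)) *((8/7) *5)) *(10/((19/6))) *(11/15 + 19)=-5920/21 = -281.90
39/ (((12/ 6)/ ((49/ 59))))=16.19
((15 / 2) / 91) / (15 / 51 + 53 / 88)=3740/40677 = 0.09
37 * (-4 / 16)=-37/4 = -9.25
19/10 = 1.90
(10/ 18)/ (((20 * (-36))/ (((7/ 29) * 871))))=-6097/37584 = -0.16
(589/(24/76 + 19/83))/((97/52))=48300356/83323 = 579.68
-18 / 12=-3/2 = -1.50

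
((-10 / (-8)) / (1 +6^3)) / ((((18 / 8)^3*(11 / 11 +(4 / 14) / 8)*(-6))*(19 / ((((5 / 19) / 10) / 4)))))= -20/709766793 = 0.00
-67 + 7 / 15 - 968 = -15518/15 = -1034.53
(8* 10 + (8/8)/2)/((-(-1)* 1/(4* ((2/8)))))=161/2 = 80.50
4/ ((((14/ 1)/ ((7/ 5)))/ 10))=4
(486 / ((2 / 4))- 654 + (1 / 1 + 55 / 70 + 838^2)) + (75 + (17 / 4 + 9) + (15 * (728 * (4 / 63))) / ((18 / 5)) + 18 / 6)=531352807/756 = 702847.63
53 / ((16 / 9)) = 477/16 = 29.81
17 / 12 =1.42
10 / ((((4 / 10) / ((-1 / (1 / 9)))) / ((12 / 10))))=-270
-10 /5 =-2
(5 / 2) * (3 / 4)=15/8 = 1.88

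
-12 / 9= -4/3 = -1.33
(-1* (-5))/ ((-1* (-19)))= 5/19 = 0.26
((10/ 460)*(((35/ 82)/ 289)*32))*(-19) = -5320/272527 = -0.02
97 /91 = 1.07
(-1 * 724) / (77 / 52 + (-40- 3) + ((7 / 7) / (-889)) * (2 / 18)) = 301221648/17274211 = 17.44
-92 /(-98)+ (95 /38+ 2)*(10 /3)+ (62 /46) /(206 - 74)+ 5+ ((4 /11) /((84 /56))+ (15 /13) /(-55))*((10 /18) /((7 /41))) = 21.67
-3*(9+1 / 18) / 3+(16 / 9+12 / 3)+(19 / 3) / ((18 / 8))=-0.46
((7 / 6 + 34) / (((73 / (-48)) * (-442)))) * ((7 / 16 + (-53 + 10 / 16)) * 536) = -23495694/16133 = -1456.37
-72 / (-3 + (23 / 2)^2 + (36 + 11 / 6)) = -864/2005 = -0.43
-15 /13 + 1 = -2/13 = -0.15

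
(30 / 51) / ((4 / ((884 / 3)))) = 130/3 = 43.33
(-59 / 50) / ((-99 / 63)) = 413/550 = 0.75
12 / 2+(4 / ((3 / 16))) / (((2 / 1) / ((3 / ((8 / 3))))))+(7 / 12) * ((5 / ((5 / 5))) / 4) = 18.73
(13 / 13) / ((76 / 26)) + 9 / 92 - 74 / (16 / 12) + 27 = -49049/1748 = -28.06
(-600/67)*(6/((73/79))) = -284400/4891 = -58.15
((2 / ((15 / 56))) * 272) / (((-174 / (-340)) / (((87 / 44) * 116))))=30037504/33 = 910227.39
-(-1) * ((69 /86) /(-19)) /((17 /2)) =-69/13889 = 0.00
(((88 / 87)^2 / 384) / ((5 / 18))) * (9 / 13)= 363/54665 = 0.01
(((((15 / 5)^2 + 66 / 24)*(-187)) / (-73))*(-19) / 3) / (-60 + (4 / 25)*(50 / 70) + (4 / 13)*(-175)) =4469465/2666544 = 1.68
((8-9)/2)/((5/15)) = -1.50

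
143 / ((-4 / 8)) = -286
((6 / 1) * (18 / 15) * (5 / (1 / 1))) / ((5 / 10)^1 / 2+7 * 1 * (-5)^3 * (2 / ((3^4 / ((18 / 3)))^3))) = -2834352/36317 = -78.04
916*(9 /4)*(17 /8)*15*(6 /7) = 1576665/28 = 56309.46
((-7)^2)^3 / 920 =117649/920 = 127.88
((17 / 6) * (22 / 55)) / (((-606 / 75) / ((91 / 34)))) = -455/1212 = -0.38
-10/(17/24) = -14.12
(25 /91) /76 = 25/6916 = 0.00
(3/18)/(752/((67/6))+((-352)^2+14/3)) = 67/49838356 = 0.00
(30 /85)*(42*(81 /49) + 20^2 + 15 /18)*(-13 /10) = -256763/1190 = -215.77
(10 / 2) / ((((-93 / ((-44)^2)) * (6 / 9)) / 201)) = -972840/31 = -31381.94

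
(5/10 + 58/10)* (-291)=-18333/10 = -1833.30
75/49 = 1.53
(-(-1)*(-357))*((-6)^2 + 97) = -47481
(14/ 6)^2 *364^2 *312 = 675199616/3 = 225066538.67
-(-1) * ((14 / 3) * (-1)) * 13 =-182/3 = -60.67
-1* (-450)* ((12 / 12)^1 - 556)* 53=-13236750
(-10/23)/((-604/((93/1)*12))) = 2790/3473 = 0.80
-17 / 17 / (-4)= 1/4 = 0.25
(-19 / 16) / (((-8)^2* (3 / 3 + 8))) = -19/9216 = 0.00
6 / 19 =0.32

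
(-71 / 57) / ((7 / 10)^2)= -7100/2793 = -2.54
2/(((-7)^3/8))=-0.05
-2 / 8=-1/4 = -0.25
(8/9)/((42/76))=304/189 = 1.61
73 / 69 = 1.06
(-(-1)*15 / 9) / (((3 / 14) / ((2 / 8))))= 35/18 = 1.94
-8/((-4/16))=32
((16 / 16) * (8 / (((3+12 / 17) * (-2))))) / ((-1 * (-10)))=-34/315 = -0.11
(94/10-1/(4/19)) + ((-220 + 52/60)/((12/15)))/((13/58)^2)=-55240189/10140 = -5447.75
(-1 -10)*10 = -110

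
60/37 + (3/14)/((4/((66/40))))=70863/41440 = 1.71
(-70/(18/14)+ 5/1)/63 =-445/567 = -0.78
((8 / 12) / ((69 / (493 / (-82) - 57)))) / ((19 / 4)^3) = -0.01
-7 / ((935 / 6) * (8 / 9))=-189/3740 = -0.05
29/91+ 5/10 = 149/182 = 0.82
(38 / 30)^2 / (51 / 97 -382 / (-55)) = 385187/1793655 = 0.21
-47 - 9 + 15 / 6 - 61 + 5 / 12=-1369/12 = -114.08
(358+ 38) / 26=198/13 = 15.23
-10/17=-0.59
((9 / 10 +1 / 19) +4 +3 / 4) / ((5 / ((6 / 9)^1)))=2167/2850 = 0.76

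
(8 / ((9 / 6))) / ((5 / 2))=32/15 = 2.13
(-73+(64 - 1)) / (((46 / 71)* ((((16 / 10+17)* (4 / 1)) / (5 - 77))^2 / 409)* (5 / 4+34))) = -174234000/1038841 = -167.72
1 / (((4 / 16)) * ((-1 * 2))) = -2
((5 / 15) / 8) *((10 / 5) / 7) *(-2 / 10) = -1/420 = 0.00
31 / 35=0.89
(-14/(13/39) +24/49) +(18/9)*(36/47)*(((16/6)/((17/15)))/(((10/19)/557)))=147722130/39151 = 3773.14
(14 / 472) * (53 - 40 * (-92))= 26131/236 = 110.72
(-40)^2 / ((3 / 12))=6400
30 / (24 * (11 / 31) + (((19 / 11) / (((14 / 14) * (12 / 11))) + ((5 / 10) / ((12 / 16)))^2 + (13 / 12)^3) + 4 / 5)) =8035200/3378887 = 2.38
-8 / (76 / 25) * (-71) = 186.84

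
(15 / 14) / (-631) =-15/8834 = 0.00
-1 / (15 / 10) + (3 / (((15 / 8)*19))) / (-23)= -4394/6555 = -0.67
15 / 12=5/4 = 1.25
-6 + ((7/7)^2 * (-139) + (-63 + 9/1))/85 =-703/85 = -8.27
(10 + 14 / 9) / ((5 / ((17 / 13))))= 136/45 = 3.02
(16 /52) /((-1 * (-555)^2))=-4/4004325 = 0.00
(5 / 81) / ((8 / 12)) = 5/54 = 0.09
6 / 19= 0.32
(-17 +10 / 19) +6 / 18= -920/57 = -16.14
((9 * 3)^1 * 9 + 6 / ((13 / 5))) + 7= 3280/13 = 252.31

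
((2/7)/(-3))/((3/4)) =-8/63 = -0.13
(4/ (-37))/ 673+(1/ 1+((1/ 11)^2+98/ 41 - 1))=296277155/123533861 = 2.40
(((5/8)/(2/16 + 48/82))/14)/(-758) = -205/2472596 = 0.00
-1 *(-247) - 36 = 211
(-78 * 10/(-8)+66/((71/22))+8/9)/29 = 151877/37062 = 4.10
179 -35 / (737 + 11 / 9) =1188961/6644 = 178.95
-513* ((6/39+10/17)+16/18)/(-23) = 184908/5083 = 36.38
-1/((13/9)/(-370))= 3330/13 = 256.15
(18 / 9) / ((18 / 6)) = 2/3 = 0.67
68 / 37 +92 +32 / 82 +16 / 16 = 144461/1517 = 95.23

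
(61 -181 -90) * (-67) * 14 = 196980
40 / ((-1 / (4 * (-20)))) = 3200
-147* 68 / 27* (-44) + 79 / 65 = 9530231/585 = 16290.99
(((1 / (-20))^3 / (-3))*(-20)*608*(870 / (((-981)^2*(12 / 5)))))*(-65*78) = 931190/962361 = 0.97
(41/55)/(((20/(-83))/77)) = -23821/100 = -238.21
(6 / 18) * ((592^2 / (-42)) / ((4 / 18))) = -87616/7 = -12516.57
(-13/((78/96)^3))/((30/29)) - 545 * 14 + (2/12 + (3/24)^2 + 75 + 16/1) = -408966291/54080 = -7562.25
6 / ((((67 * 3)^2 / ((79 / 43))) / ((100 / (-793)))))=-15800/459211233 = 0.00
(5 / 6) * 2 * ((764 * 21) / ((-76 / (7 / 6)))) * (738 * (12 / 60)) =-1151157/19 = -60587.21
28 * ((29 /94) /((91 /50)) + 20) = 345060/611 = 564.75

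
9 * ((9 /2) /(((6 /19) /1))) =513/4 = 128.25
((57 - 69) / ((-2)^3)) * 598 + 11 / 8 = 7187/8 = 898.38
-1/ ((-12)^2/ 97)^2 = -9409/20736 = -0.45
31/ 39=0.79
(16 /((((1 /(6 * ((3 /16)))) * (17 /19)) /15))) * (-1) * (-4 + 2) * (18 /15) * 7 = 86184/17 = 5069.65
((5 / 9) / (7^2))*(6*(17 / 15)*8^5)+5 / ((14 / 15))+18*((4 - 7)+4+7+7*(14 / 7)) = 2582221/882 = 2927.69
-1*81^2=-6561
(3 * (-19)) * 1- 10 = -67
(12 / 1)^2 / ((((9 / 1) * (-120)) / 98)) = -196/15 = -13.07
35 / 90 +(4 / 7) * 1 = 121/126 = 0.96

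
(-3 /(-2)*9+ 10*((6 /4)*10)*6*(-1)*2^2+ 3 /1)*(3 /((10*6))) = -7167/40 = -179.18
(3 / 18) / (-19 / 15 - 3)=-5/128 = -0.04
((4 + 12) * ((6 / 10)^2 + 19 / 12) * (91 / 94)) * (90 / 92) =159159/5405 = 29.45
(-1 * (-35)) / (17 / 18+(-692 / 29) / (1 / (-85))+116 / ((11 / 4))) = 200970/11893991 = 0.02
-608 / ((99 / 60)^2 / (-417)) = 93126.17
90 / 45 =2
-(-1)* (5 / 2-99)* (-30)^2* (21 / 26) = -911925/13 = -70148.08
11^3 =1331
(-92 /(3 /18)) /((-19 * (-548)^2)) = 69/713222 = 0.00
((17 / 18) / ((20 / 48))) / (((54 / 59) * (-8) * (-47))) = 1003/152280 = 0.01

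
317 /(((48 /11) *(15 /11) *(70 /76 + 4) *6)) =66253/36720 = 1.80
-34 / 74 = -17/37 = -0.46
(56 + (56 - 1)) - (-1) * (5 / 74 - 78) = 2447/74 = 33.07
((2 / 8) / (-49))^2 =1/38416 = 0.00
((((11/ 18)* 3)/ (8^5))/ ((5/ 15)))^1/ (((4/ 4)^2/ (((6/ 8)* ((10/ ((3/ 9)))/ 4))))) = 495/524288 = 0.00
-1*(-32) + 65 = 97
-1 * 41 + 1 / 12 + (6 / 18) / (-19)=-3111/76 = -40.93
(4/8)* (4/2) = 1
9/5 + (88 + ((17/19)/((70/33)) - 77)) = 3517/266 = 13.22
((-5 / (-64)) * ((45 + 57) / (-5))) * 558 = -14229/16 = -889.31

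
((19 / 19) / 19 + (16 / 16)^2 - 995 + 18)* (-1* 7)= 129801/19 = 6831.63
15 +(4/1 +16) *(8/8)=35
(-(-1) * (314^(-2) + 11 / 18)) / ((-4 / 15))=-2.29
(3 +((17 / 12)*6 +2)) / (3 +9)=1.12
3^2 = 9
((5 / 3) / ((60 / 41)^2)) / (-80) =-1681/172800 = -0.01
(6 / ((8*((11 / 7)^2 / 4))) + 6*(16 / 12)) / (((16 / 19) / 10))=105925/968 = 109.43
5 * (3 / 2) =15/2 = 7.50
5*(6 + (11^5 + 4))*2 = 1610610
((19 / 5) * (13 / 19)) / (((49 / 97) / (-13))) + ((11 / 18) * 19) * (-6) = -100384/735 = -136.58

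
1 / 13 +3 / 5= 44/65 = 0.68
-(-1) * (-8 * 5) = -40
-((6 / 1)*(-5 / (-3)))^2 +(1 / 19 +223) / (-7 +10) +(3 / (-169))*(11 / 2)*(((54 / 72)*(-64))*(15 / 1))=430082/9633 = 44.65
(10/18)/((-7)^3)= -5/3087 = 0.00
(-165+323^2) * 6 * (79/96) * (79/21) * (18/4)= 487565643/56 = 8706529.34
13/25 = 0.52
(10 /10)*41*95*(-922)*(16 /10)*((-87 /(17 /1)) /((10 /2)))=5881101.74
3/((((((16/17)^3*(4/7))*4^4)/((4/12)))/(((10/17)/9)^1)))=10115/18874368 = 0.00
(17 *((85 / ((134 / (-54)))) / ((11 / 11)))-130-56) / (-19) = 51477/1273 = 40.44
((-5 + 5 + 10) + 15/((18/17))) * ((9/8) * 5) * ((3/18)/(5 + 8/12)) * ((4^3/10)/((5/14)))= 1218/17 = 71.65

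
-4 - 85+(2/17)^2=-25717/289 = -88.99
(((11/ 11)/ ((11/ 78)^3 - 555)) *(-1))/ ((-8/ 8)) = -474552/263375029 = 0.00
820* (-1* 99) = -81180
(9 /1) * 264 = 2376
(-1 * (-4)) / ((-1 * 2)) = -2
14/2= 7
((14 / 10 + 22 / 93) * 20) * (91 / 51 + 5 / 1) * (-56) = -58980544/4743 = -12435.28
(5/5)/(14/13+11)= 13/157 = 0.08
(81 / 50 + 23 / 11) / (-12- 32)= -2041/24200 = -0.08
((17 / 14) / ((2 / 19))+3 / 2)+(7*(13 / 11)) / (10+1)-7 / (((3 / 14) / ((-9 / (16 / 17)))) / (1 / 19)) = 3891747/128744 = 30.23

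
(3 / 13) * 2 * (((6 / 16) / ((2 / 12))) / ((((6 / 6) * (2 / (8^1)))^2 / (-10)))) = -2160/13 = -166.15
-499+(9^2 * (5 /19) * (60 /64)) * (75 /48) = -2275261/4864 = -467.78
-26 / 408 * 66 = -143/34 = -4.21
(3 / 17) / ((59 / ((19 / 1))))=57/1003 = 0.06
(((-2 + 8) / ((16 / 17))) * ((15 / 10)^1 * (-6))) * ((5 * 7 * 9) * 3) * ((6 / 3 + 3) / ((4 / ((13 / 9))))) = -3132675/32 = -97896.09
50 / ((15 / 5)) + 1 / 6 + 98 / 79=8567/474 = 18.07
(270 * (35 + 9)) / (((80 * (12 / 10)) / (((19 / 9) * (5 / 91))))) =5225/364 = 14.35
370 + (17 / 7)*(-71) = 1383/7 = 197.57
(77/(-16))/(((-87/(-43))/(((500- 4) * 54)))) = -1847538/29 = -63708.21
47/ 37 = 1.27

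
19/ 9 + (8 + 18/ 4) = 263/18 = 14.61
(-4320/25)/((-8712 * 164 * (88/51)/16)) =306/272855 = 0.00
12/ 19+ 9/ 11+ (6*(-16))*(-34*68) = 46388271/209 = 221953.45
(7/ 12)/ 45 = 7/540 = 0.01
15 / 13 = 1.15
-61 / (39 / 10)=-610/39 = -15.64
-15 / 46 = -0.33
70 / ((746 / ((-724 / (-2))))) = 12670/373 = 33.97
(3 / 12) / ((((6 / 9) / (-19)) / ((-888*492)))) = 3112884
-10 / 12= -5/6 = -0.83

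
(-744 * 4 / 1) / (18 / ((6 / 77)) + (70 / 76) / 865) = -19564224/1518601 = -12.88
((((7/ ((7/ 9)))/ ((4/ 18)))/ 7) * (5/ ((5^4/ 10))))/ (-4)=-81/700 = -0.12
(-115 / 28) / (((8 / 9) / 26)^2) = -1574235/448 = -3513.92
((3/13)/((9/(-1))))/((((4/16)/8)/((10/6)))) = -160/117 = -1.37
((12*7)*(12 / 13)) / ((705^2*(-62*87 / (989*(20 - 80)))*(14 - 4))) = 110768/645414575 = 0.00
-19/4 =-4.75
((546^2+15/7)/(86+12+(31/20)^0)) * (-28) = -84316.24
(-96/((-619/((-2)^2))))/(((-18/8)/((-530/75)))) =54272/27855 = 1.95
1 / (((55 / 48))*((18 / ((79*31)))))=19592/165 = 118.74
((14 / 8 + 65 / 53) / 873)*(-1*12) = -631/15423 = -0.04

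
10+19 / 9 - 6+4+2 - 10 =19/9 = 2.11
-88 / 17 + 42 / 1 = 626/17 = 36.82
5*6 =30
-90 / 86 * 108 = -4860/43 = -113.02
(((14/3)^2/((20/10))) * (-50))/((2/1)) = -2450/9 = -272.22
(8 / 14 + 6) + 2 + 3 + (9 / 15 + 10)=776/35 = 22.17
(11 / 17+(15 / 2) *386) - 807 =35507/17 = 2088.65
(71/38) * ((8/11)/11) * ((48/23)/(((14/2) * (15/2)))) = 9088/1850695 = 0.00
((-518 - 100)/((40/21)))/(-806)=6489/16120 = 0.40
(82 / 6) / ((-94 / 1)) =-41/282 = -0.15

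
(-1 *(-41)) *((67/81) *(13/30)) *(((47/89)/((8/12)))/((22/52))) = 21819421/792990 = 27.52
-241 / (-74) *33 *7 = 55671/74 = 752.31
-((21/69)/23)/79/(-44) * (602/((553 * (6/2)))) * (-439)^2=58009021/217898274 = 0.27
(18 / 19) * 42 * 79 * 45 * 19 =2687580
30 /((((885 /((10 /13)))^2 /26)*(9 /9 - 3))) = -40/135759 = 0.00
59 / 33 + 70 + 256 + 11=11180/33 = 338.79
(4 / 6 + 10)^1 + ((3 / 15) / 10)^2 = 80003/7500 = 10.67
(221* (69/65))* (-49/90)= -19159/150 = -127.73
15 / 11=1.36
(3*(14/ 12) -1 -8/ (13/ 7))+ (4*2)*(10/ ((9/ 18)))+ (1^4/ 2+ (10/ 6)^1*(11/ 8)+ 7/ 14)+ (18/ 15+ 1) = 255347/1560 = 163.68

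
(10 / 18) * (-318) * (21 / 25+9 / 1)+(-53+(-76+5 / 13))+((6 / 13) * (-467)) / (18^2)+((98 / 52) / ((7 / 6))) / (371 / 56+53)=-347439587/186030 = -1867.65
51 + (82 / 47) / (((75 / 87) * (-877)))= 52551847/1030475 = 51.00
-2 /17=-0.12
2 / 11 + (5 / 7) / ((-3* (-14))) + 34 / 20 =15352/8085 = 1.90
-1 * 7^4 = -2401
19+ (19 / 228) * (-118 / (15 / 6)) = 226/15 = 15.07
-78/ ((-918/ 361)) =4693/153 = 30.67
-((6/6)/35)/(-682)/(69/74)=37/823515 = 0.00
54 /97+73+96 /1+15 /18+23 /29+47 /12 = 1970223/11252 = 175.10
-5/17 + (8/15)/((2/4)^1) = 197/255 = 0.77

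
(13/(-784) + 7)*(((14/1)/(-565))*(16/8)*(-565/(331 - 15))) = 5475/8848 = 0.62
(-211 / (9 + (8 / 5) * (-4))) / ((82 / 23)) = -24265/1066 = -22.76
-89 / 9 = -9.89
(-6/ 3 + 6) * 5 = 20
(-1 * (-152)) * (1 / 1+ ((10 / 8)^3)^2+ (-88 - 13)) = -7485525/512 = -14620.17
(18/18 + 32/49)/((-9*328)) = -9/16072 = 0.00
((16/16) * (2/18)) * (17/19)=17/171 = 0.10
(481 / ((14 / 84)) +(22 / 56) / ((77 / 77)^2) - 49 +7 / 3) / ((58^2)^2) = 238537/950585664 = 0.00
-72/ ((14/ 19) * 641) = -684/4487 = -0.15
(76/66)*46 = 1748/33 = 52.97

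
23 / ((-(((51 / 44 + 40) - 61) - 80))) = 44/191 = 0.23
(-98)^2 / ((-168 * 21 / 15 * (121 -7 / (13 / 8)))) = -3185/9102 = -0.35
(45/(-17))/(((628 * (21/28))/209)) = -3135/2669 = -1.17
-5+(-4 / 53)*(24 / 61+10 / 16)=-32827/6466 = -5.08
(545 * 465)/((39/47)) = 3970325/13 = 305409.62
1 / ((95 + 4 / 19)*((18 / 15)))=0.01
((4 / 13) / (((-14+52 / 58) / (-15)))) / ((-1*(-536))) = 87/132392 = 0.00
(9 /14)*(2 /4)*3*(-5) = -135/28 = -4.82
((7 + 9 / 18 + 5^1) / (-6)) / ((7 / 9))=-2.68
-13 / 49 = -0.27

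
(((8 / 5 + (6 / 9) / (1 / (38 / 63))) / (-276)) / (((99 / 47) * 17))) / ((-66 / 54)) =2021/12193335 = 0.00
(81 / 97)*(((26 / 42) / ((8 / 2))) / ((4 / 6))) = 1053/5432 = 0.19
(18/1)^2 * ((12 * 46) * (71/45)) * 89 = 125571168/5 = 25114233.60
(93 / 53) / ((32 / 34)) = 1581/848 = 1.86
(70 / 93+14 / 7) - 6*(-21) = 11974/93 = 128.75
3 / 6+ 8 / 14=15/14 = 1.07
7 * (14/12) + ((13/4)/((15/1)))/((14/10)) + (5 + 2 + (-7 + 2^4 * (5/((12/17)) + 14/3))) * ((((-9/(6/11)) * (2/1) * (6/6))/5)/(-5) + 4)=705937/700 = 1008.48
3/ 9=1/3 = 0.33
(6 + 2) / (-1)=-8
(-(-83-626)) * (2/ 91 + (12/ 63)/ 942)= 15.73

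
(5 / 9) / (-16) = -5/144 = -0.03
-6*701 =-4206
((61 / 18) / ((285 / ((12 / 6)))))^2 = 3721/6579225 = 0.00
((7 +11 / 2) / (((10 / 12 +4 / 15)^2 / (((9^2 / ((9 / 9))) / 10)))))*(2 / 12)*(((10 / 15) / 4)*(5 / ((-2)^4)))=0.73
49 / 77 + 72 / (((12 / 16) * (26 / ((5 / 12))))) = 311/143 = 2.17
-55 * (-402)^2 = -8888220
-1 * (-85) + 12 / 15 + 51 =684/5 = 136.80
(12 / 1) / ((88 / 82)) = 123/11 = 11.18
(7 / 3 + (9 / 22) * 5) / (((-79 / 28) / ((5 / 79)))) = -20230/205953 = -0.10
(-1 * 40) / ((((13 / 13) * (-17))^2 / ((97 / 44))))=-970/3179 = -0.31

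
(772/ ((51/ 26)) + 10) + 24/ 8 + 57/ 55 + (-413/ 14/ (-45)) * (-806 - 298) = -59116/187 = -316.13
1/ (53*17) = 1/901 = 0.00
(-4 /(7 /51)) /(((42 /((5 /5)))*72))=-17/1764 = -0.01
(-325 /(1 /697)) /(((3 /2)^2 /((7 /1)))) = -6342700/9 = -704744.44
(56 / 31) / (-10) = -28/155 = -0.18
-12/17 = -0.71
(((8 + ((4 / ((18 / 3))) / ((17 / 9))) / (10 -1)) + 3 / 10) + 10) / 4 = 9353/2040 = 4.58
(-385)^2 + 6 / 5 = 148226.20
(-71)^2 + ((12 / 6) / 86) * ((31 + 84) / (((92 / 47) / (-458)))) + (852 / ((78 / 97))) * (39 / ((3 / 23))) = 27624683/86 = 321217.24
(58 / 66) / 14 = 29/462 = 0.06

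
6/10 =3/5 = 0.60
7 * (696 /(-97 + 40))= -85.47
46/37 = 1.24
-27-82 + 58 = -51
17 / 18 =0.94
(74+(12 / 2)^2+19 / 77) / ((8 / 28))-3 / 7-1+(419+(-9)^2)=136203/154 = 884.44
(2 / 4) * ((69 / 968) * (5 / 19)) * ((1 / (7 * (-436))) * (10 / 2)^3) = -43125/112264768 = 0.00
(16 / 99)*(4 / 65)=64/6435 = 0.01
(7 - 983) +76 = -900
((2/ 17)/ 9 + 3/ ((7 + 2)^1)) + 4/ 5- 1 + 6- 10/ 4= 5579/1530 = 3.65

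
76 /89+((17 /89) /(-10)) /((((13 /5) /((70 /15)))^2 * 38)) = 24631/28899 = 0.85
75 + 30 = 105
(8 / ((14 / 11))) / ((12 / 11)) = 121/21 = 5.76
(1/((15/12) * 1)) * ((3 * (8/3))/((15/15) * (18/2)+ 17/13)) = 208/335 = 0.62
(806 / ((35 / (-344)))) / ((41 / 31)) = -8595184/1435 = -5989.68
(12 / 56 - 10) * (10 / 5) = -137/7 = -19.57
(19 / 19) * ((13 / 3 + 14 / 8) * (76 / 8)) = 1387/24 = 57.79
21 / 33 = 7/11 = 0.64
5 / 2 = 2.50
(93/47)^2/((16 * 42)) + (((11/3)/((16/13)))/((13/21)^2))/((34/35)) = 218941407/27338584 = 8.01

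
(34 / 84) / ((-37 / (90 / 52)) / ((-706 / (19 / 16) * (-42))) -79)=-4320720/843312019 = -0.01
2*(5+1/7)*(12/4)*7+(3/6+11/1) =455/2 = 227.50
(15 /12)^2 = 1.56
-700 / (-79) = 700/79 = 8.86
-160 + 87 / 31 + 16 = -4377/31 = -141.19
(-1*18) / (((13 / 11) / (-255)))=50490/13 = 3883.85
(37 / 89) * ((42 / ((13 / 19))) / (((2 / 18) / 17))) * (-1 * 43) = -194251554/1157 = -167892.44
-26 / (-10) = 13/5 = 2.60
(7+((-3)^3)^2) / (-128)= -23/4 = -5.75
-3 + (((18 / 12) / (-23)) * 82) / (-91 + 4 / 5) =-744/253 = -2.94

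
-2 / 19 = -0.11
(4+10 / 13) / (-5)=-62/65 = -0.95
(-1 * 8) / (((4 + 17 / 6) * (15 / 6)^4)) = -768/25625 = -0.03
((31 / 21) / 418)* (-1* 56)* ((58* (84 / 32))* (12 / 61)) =-75516/12749 = -5.92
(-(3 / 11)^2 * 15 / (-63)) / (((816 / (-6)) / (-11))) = 15/10472 = 0.00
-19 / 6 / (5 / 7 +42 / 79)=-10507/4134 = -2.54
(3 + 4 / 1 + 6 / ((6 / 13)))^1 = 20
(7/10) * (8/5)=28/25 = 1.12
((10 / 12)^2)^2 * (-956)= -149375/324 = -461.03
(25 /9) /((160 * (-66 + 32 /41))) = -205/770112 = 0.00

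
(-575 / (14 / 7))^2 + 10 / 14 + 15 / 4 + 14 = 578723/7 = 82674.71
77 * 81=6237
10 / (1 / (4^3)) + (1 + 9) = 650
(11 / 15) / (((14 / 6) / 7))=11/5 = 2.20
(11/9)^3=1331/729 = 1.83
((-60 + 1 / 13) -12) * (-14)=13090/13 = 1006.92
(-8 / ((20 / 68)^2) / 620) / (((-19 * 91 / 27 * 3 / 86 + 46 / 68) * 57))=633777/377180875 = 0.00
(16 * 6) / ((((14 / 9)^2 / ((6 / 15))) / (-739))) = -2873232/245 = -11727.48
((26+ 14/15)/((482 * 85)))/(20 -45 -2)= -202/8296425 = 0.00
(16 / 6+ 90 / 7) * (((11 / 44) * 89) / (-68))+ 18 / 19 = -224225/54264 = -4.13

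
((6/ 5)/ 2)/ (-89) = -3/445 = -0.01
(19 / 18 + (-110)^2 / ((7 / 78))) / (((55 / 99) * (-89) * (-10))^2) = 152896797/277235000 = 0.55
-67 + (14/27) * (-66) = -911/9 = -101.22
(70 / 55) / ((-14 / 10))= -10/11 = -0.91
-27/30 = -9/10 = -0.90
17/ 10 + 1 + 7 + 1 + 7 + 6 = 237/10 = 23.70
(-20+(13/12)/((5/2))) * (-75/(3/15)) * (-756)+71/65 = -360564679/65 = -5547148.91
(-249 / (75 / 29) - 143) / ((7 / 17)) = -101694/175 = -581.11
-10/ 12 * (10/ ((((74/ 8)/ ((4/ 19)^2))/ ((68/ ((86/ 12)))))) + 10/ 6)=-1.77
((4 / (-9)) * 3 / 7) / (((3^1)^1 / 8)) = -32/63 = -0.51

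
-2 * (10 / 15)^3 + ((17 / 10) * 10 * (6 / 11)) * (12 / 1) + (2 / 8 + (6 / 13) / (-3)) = 1710829/15444 = 110.78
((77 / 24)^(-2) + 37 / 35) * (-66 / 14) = -102657/18865 = -5.44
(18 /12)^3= 27/8 = 3.38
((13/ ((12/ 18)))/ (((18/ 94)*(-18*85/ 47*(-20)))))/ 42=28717/7711200 = 0.00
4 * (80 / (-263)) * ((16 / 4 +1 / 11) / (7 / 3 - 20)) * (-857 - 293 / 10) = -38288160/153329 = -249.71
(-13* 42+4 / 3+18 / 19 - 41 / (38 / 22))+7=-31946/57 = -560.46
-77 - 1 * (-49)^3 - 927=116645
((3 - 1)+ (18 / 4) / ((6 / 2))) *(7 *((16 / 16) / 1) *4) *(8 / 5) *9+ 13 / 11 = 77681/55 = 1412.38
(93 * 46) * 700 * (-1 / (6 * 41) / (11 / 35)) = -17468500/451 = -38732.82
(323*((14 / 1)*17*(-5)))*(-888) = 341320560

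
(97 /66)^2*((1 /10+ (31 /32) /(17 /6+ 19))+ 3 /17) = 537827849/776064960 = 0.69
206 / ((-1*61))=-206/61 = -3.38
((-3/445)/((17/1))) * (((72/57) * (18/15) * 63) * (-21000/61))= 22861440/1753567 = 13.04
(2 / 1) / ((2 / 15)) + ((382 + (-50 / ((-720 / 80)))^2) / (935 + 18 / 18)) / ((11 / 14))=3244457/208494 = 15.56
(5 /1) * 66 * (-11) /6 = -605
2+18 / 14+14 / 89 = 2145/623 = 3.44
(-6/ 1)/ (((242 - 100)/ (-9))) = 27/71 = 0.38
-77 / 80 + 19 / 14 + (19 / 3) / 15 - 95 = -474683/5040 = -94.18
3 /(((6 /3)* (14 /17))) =51/28 = 1.82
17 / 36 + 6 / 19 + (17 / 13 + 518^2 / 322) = 835.40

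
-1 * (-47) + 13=60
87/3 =29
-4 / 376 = -1/94 = -0.01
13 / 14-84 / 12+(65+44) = 1441/14 = 102.93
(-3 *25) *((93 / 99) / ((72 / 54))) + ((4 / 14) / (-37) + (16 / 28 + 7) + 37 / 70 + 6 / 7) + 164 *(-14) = -133327017/56980 = -2339.89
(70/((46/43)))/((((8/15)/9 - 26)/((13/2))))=-2641275/161092 = -16.40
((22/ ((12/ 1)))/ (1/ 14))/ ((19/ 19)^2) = 77/3 = 25.67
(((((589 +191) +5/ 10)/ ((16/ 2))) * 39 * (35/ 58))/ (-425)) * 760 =-8096907/1972 = -4105.94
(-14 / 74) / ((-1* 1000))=7/37000 = 0.00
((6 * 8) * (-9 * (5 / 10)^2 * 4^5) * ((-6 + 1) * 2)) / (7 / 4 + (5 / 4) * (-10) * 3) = -4423680/143 = -30934.83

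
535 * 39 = 20865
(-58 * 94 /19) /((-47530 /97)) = 2726/4655 = 0.59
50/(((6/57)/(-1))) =-475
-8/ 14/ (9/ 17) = -68/63 = -1.08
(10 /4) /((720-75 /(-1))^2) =1/252810 = 0.00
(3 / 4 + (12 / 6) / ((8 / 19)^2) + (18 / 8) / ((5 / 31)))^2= 17280649/25600 = 675.03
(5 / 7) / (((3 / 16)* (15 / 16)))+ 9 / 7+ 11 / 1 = 16.35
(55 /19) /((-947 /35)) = -1925/17993 = -0.11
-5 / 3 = -1.67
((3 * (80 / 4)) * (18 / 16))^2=4556.25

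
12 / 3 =4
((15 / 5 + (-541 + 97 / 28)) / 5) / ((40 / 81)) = -1212327/5600 = -216.49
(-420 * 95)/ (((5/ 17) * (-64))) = 33915/16 = 2119.69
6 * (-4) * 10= -240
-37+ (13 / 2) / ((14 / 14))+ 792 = 1523/2 = 761.50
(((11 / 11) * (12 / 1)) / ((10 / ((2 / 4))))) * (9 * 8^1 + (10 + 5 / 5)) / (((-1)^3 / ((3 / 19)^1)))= -747/95 = -7.86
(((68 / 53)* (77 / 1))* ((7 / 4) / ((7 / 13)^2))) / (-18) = -31603/954 = -33.13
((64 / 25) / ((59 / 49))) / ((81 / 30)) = 6272/7965 = 0.79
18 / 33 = 6/11 = 0.55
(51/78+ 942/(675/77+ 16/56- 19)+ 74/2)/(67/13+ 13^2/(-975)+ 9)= -42598875/10441346 = -4.08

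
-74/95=-0.78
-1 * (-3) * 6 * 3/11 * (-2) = -108/11 = -9.82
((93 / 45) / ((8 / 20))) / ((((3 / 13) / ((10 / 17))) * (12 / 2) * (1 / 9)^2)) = 6045/34 = 177.79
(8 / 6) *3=4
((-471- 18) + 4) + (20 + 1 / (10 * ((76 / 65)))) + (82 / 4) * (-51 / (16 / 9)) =-640229/608 = -1053.01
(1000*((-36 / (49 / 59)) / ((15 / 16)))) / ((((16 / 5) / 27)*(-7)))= 19116000/343 = 55731.78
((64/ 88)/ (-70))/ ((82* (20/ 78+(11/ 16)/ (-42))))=-832/1576245 = 0.00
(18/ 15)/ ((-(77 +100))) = -2/295 = -0.01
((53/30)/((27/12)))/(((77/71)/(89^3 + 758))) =482845582/945 = 510947.71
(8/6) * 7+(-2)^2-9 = 13/3 = 4.33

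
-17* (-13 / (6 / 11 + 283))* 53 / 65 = 9911/15595 = 0.64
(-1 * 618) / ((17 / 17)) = -618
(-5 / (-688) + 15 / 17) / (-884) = -10405/10339264 = 0.00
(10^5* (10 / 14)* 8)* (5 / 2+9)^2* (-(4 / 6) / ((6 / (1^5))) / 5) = -105800000/63 = -1679365.08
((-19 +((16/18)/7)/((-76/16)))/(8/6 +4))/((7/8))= -22775/5586 = -4.08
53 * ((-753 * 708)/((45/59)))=-185230972/5 = -37046194.40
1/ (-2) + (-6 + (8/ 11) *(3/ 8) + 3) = -71/22 = -3.23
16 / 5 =3.20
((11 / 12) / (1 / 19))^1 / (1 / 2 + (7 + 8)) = 209/186 = 1.12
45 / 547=0.08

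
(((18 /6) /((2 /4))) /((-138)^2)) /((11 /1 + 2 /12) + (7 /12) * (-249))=-2/851161 = 0.00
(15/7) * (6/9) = 10/7 = 1.43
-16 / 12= -1.33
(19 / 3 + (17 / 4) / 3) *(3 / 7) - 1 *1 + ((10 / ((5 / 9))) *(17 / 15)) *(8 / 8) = 22.72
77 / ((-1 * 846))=-77/846 = -0.09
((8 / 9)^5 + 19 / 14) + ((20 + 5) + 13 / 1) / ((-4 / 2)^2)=4717100/413343 = 11.41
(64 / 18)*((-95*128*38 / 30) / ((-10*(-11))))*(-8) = 5914624/1485 = 3982.91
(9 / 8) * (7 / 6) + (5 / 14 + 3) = 523/112 = 4.67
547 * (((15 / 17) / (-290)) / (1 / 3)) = -4.99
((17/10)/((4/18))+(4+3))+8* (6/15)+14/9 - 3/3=3313/180 = 18.41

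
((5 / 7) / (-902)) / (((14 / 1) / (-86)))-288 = -12728809/44198 = -288.00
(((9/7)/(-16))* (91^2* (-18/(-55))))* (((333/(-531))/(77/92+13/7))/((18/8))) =126848358/5630075 = 22.53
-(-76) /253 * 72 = 5472/253 = 21.63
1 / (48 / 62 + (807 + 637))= 31/44788 = 0.00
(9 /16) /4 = 9/64 = 0.14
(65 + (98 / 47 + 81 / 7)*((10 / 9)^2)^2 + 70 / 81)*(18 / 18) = 187102415/2158569 = 86.68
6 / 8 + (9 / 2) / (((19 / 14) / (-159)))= -40011/76 = -526.46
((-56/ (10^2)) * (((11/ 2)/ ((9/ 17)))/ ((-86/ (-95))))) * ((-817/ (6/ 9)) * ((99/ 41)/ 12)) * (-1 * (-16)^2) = -83168624/205 = -405700.60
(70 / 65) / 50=7/325 = 0.02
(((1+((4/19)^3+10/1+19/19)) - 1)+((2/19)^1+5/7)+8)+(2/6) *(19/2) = 6624511/288078 = 23.00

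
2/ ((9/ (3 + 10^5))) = 200006/9 = 22222.89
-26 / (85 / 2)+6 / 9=14/255 = 0.05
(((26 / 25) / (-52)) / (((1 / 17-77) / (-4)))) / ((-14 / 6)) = 17/38150 = 0.00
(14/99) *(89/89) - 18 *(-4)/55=718/495 = 1.45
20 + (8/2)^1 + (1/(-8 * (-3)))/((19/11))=10955/456 = 24.02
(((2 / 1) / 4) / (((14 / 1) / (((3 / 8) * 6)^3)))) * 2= 729/896 = 0.81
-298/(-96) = 3.10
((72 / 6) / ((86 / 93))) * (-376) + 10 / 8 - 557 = -934821/172 = -5435.01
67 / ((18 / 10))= 335/9 = 37.22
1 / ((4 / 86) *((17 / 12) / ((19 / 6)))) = 817/17 = 48.06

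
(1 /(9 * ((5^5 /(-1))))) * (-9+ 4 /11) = 19/61875 = 0.00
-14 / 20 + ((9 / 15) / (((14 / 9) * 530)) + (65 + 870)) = 34662557/37100 = 934.30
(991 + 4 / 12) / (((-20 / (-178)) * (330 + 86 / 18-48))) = 4461/145 = 30.77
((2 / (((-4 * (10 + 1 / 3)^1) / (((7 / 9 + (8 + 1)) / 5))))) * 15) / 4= -11/31 = -0.35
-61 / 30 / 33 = -61/990 = -0.06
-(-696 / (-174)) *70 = -280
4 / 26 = 2/13 = 0.15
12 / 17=0.71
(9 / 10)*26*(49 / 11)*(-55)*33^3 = -206026821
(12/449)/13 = 12/5837 = 0.00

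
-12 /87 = -4/29 = -0.14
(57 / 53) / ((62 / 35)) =1995/3286 = 0.61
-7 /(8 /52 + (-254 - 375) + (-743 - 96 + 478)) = 0.01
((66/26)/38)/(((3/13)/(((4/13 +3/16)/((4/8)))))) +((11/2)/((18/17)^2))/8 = 1152305/1280448 = 0.90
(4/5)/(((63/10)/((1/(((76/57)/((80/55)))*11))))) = 32/2541 = 0.01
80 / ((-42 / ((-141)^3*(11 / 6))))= 68523180/7 = 9789025.71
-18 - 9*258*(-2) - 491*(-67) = 37523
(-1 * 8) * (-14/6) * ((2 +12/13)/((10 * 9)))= 1064/1755 = 0.61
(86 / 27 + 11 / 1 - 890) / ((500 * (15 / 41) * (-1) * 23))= 969527/4657500 = 0.21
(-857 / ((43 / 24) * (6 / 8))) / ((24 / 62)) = -212536/129 = -1647.57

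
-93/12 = -7.75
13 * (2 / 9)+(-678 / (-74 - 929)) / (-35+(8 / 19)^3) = 689467724/240271659 = 2.87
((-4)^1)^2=16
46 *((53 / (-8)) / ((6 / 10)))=-6095/12 = -507.92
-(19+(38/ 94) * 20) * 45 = -57285/47 = -1218.83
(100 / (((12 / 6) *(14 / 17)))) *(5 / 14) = 2125/98 = 21.68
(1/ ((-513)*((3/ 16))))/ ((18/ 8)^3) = -1024/1121931 = 0.00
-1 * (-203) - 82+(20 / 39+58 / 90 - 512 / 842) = 121.55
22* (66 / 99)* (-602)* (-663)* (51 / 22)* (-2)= -27140568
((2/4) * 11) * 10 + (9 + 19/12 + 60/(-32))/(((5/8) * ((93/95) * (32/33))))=207361/2976 = 69.68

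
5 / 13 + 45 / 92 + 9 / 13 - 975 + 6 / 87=-33760191/34684 = -973.36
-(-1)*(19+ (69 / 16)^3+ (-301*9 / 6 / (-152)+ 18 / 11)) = 88867277/856064 = 103.81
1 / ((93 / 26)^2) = 676/8649 = 0.08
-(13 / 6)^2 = -169/36 = -4.69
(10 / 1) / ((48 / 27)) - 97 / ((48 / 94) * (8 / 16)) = -8983/24 = -374.29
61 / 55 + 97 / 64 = 9239/3520 = 2.62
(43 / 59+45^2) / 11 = 119518/649 = 184.16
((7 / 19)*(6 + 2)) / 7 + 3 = 65/19 = 3.42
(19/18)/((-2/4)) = -19/9 = -2.11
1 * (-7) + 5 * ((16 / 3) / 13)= -193/39 = -4.95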